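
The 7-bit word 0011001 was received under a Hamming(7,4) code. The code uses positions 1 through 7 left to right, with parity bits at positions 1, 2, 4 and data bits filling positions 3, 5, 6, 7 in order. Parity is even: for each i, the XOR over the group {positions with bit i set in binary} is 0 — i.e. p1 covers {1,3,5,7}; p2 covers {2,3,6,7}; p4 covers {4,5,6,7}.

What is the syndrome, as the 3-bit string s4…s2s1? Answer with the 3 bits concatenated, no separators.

000

s1 (pos 1,3,5,7): 0⊕1⊕0⊕1 = 0
s2 (pos 2,3,6,7): 0⊕1⊕0⊕1 = 0
s4 (pos 4,5,6,7): 1⊕0⊕0⊕1 = 0
Syndrome s4…s1 = 000 → no error.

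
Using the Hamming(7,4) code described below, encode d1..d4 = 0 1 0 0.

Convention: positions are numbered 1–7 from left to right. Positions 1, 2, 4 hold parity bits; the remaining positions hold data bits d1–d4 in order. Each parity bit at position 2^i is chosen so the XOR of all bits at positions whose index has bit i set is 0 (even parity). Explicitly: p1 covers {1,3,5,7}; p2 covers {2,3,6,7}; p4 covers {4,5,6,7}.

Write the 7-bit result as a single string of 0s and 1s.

Place data at non-parity positions: p1 p2 0 p4 1 0 0
p1 (pos 1,3,5,7): XOR of data positions = 0⊕1⊕0 = 1
p2 (pos 2,3,6,7): XOR of data positions = 0⊕0⊕0 = 0
p4 (pos 4,5,6,7): XOR of data positions = 1⊕0⊕0 = 1
Codeword: 1001100

1001100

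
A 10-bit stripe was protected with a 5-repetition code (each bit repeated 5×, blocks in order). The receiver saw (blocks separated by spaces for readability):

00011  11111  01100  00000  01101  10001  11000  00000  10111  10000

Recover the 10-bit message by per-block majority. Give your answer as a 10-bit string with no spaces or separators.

0100100010

Block 1 (00011): 2 ones → 0
Block 2 (11111): 5 ones → 1
Block 3 (01100): 2 ones → 0
Block 4 (00000): 0 ones → 0
Block 5 (01101): 3 ones → 1
Block 6 (10001): 2 ones → 0
Block 7 (11000): 2 ones → 0
Block 8 (00000): 0 ones → 0
Block 9 (10111): 4 ones → 1
Block 10 (10000): 1 one → 0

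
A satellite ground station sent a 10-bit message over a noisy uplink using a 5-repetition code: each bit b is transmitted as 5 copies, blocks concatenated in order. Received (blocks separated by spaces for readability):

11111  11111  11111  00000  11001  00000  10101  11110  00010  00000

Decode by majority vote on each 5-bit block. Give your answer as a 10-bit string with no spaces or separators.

1110101100

Block 1 (11111): 5 ones → 1
Block 2 (11111): 5 ones → 1
Block 3 (11111): 5 ones → 1
Block 4 (00000): 0 ones → 0
Block 5 (11001): 3 ones → 1
Block 6 (00000): 0 ones → 0
Block 7 (10101): 3 ones → 1
Block 8 (11110): 4 ones → 1
Block 9 (00010): 1 one → 0
Block 10 (00000): 0 ones → 0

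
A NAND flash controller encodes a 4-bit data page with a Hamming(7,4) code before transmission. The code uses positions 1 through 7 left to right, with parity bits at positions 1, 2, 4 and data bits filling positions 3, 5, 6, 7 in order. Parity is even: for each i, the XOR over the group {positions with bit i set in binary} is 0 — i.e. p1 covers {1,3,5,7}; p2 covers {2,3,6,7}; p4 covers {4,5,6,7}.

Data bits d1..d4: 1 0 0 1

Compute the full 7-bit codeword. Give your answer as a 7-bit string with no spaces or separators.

Place data at non-parity positions: p1 p2 1 p4 0 0 1
p1 (pos 1,3,5,7): XOR of data positions = 1⊕0⊕1 = 0
p2 (pos 2,3,6,7): XOR of data positions = 1⊕0⊕1 = 0
p4 (pos 4,5,6,7): XOR of data positions = 0⊕0⊕1 = 1
Codeword: 0011001

0011001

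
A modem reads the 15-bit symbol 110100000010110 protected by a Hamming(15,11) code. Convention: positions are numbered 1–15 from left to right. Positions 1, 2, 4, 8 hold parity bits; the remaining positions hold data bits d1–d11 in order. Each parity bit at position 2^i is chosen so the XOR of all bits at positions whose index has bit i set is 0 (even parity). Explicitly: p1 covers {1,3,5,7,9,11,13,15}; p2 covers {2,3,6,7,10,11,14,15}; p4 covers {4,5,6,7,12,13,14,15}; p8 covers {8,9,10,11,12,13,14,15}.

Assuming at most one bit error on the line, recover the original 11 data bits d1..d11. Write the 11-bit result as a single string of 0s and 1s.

00000010111

s1 (pos 1,3,5,7,9,11,13,15): 1⊕0⊕0⊕0⊕0⊕1⊕1⊕0 = 1
s2 (pos 2,3,6,7,10,11,14,15): 1⊕0⊕0⊕0⊕0⊕1⊕1⊕0 = 1
s4 (pos 4,5,6,7,12,13,14,15): 1⊕0⊕0⊕0⊕0⊕1⊕1⊕0 = 1
s8 (pos 8,9,10,11,12,13,14,15): 0⊕0⊕0⊕1⊕0⊕1⊕1⊕0 = 1
Syndrome s8…s1 = 1111 → error at position 15.
Flip position 15: 110100000010110 → 110100000010111
Read data bits from positions 3,5,6,7,9,10,11,12,13,14,15: 00000010111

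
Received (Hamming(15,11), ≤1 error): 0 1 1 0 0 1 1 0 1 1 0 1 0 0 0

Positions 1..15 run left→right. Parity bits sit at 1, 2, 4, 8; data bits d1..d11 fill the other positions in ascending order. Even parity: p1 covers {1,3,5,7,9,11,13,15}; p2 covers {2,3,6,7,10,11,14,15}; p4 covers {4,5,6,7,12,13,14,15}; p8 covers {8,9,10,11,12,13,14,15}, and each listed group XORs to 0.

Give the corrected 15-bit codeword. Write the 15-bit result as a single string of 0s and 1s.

s1 (pos 1,3,5,7,9,11,13,15): 0⊕1⊕0⊕1⊕1⊕0⊕0⊕0 = 1
s2 (pos 2,3,6,7,10,11,14,15): 1⊕1⊕1⊕1⊕1⊕0⊕0⊕0 = 1
s4 (pos 4,5,6,7,12,13,14,15): 0⊕0⊕1⊕1⊕1⊕0⊕0⊕0 = 1
s8 (pos 8,9,10,11,12,13,14,15): 0⊕1⊕1⊕0⊕1⊕0⊕0⊕0 = 1
Syndrome s8…s1 = 1111 → error at position 15.
Flip position 15: 011001101101000 → 011001101101001

011001101101001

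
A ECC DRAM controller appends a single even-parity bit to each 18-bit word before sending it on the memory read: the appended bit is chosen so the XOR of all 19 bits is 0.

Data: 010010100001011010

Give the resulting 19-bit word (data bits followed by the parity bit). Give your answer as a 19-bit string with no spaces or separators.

0100101000010110101

XOR of the 18 data bits: 0⊕1⊕0⊕0⊕1⊕0⊕1⊕0⊕0⊕0⊕0⊕1⊕0⊕1⊕1⊕0⊕1⊕0 = 1
Parity bit = 1 (so all 19 bits XOR to 0).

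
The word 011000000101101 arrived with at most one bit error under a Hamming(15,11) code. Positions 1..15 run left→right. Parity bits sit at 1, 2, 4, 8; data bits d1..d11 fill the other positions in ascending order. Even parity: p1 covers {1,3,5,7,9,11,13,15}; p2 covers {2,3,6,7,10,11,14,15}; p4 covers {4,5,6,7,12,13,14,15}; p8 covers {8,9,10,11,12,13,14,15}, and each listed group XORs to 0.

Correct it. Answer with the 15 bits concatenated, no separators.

s1 (pos 1,3,5,7,9,11,13,15): 0⊕1⊕0⊕0⊕0⊕0⊕1⊕1 = 1
s2 (pos 2,3,6,7,10,11,14,15): 1⊕1⊕0⊕0⊕1⊕0⊕0⊕1 = 0
s4 (pos 4,5,6,7,12,13,14,15): 0⊕0⊕0⊕0⊕1⊕1⊕0⊕1 = 1
s8 (pos 8,9,10,11,12,13,14,15): 0⊕0⊕1⊕0⊕1⊕1⊕0⊕1 = 0
Syndrome s8…s1 = 0101 → error at position 5.
Flip position 5: 011000000101101 → 011010000101101

011010000101101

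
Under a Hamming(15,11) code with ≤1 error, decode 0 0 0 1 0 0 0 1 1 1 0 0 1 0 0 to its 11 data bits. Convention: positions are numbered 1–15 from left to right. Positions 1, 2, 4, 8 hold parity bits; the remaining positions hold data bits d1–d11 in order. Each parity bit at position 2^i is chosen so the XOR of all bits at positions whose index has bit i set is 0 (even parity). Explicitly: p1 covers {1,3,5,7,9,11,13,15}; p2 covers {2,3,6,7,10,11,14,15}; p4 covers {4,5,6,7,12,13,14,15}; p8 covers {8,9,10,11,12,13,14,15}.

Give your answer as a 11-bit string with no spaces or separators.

00001100100

s1 (pos 1,3,5,7,9,11,13,15): 0⊕0⊕0⊕0⊕1⊕0⊕1⊕0 = 0
s2 (pos 2,3,6,7,10,11,14,15): 0⊕0⊕0⊕0⊕1⊕0⊕0⊕0 = 1
s4 (pos 4,5,6,7,12,13,14,15): 1⊕0⊕0⊕0⊕0⊕1⊕0⊕0 = 0
s8 (pos 8,9,10,11,12,13,14,15): 1⊕1⊕1⊕0⊕0⊕1⊕0⊕0 = 0
Syndrome s8…s1 = 0010 → error at position 2.
Flip position 2: 000100011100100 → 010100011100100
Read data bits from positions 3,5,6,7,9,10,11,12,13,14,15: 00001100100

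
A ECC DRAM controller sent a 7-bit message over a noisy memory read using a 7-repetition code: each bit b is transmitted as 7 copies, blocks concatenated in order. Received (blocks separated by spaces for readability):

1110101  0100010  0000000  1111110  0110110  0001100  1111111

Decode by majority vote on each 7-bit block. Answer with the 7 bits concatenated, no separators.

1001101

Block 1 (1110101): 5 ones → 1
Block 2 (0100010): 2 ones → 0
Block 3 (0000000): 0 ones → 0
Block 4 (1111110): 6 ones → 1
Block 5 (0110110): 4 ones → 1
Block 6 (0001100): 2 ones → 0
Block 7 (1111111): 7 ones → 1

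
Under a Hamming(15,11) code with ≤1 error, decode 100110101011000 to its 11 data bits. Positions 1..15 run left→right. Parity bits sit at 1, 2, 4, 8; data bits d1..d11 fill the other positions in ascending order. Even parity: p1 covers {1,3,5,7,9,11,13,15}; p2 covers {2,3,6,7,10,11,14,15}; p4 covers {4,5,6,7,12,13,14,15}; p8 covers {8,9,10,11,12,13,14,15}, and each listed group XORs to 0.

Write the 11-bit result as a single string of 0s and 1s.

01010011000

s1 (pos 1,3,5,7,9,11,13,15): 1⊕0⊕1⊕1⊕1⊕1⊕0⊕0 = 1
s2 (pos 2,3,6,7,10,11,14,15): 0⊕0⊕0⊕1⊕0⊕1⊕0⊕0 = 0
s4 (pos 4,5,6,7,12,13,14,15): 1⊕1⊕0⊕1⊕1⊕0⊕0⊕0 = 0
s8 (pos 8,9,10,11,12,13,14,15): 0⊕1⊕0⊕1⊕1⊕0⊕0⊕0 = 1
Syndrome s8…s1 = 1001 → error at position 9.
Flip position 9: 100110101011000 → 100110100011000
Read data bits from positions 3,5,6,7,9,10,11,12,13,14,15: 01010011000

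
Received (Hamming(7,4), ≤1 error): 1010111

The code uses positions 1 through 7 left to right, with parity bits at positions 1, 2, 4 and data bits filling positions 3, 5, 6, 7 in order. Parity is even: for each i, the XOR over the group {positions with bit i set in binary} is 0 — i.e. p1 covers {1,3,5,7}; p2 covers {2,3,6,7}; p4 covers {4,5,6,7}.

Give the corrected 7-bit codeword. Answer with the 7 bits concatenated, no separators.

s1 (pos 1,3,5,7): 1⊕1⊕1⊕1 = 0
s2 (pos 2,3,6,7): 0⊕1⊕1⊕1 = 1
s4 (pos 4,5,6,7): 0⊕1⊕1⊕1 = 1
Syndrome s4…s1 = 110 → error at position 6.
Flip position 6: 1010111 → 1010101

1010101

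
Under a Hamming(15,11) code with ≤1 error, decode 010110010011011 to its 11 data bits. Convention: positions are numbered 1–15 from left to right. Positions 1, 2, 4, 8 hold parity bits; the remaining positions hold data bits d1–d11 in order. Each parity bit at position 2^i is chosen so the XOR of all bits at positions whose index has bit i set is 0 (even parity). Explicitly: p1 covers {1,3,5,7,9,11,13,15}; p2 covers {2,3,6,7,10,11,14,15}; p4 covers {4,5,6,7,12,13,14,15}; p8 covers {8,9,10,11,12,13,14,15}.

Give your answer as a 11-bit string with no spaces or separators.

01000011111

s1 (pos 1,3,5,7,9,11,13,15): 0⊕0⊕1⊕0⊕0⊕1⊕0⊕1 = 1
s2 (pos 2,3,6,7,10,11,14,15): 1⊕0⊕0⊕0⊕0⊕1⊕1⊕1 = 0
s4 (pos 4,5,6,7,12,13,14,15): 1⊕1⊕0⊕0⊕1⊕0⊕1⊕1 = 1
s8 (pos 8,9,10,11,12,13,14,15): 1⊕0⊕0⊕1⊕1⊕0⊕1⊕1 = 1
Syndrome s8…s1 = 1101 → error at position 13.
Flip position 13: 010110010011011 → 010110010011111
Read data bits from positions 3,5,6,7,9,10,11,12,13,14,15: 01000011111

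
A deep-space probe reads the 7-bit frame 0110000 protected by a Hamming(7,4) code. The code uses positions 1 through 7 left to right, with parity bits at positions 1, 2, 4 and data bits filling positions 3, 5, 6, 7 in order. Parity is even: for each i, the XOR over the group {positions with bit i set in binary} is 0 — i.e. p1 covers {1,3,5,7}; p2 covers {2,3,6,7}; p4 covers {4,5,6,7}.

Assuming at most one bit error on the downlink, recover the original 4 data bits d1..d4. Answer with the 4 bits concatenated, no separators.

1000

s1 (pos 1,3,5,7): 0⊕1⊕0⊕0 = 1
s2 (pos 2,3,6,7): 1⊕1⊕0⊕0 = 0
s4 (pos 4,5,6,7): 0⊕0⊕0⊕0 = 0
Syndrome s4…s1 = 001 → error at position 1.
Flip position 1: 0110000 → 1110000
Read data bits from positions 3,5,6,7: 1000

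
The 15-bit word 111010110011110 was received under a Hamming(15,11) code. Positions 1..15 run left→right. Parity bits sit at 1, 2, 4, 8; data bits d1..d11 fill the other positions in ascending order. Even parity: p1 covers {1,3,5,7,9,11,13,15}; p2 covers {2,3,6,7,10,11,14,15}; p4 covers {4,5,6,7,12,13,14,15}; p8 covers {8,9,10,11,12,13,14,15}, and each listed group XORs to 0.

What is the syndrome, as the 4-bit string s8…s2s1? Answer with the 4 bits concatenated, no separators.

1110

s1 (pos 1,3,5,7,9,11,13,15): 1⊕1⊕1⊕1⊕0⊕1⊕1⊕0 = 0
s2 (pos 2,3,6,7,10,11,14,15): 1⊕1⊕0⊕1⊕0⊕1⊕1⊕0 = 1
s4 (pos 4,5,6,7,12,13,14,15): 0⊕1⊕0⊕1⊕1⊕1⊕1⊕0 = 1
s8 (pos 8,9,10,11,12,13,14,15): 1⊕0⊕0⊕1⊕1⊕1⊕1⊕0 = 1
Syndrome s8…s1 = 1110 → error at position 14.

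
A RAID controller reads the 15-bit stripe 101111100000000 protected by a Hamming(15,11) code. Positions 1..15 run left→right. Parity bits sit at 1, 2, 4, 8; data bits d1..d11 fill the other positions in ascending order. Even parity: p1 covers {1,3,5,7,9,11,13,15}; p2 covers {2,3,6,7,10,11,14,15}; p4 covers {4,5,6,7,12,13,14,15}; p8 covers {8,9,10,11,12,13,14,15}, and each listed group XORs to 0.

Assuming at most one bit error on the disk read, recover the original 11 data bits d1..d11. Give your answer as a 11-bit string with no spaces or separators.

s1 (pos 1,3,5,7,9,11,13,15): 1⊕1⊕1⊕1⊕0⊕0⊕0⊕0 = 0
s2 (pos 2,3,6,7,10,11,14,15): 0⊕1⊕1⊕1⊕0⊕0⊕0⊕0 = 1
s4 (pos 4,5,6,7,12,13,14,15): 1⊕1⊕1⊕1⊕0⊕0⊕0⊕0 = 0
s8 (pos 8,9,10,11,12,13,14,15): 0⊕0⊕0⊕0⊕0⊕0⊕0⊕0 = 0
Syndrome s8…s1 = 0010 → error at position 2.
Flip position 2: 101111100000000 → 111111100000000
Read data bits from positions 3,5,6,7,9,10,11,12,13,14,15: 11110000000

11110000000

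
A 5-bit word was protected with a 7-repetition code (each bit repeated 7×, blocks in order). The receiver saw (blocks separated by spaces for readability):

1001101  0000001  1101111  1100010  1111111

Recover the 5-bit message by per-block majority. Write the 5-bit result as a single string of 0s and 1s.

Block 1 (1001101): 4 ones → 1
Block 2 (0000001): 1 one → 0
Block 3 (1101111): 6 ones → 1
Block 4 (1100010): 3 ones → 0
Block 5 (1111111): 7 ones → 1

10101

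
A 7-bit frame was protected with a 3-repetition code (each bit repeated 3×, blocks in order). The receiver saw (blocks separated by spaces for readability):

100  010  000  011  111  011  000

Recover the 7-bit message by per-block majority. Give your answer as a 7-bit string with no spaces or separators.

0001110

Block 1 (100): 1 one → 0
Block 2 (010): 1 one → 0
Block 3 (000): 0 ones → 0
Block 4 (011): 2 ones → 1
Block 5 (111): 3 ones → 1
Block 6 (011): 2 ones → 1
Block 7 (000): 0 ones → 0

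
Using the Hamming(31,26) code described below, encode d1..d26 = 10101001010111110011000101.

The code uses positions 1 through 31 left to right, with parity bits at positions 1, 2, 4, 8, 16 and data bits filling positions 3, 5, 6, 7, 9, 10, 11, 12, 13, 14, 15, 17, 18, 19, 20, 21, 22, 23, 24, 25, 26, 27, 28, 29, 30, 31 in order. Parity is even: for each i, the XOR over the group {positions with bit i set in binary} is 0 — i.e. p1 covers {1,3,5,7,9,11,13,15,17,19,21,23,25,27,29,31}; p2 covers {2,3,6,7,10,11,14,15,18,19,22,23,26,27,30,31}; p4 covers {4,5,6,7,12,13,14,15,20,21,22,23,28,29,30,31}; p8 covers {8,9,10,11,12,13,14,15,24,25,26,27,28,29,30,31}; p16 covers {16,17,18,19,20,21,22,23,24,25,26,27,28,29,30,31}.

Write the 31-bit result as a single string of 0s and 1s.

0011010110010101111110011000101

Place data at non-parity positions: p1 p2 1 p4 0 1 0 p8 1 0 0 1 0 1 0 p16 1 1 1 1 1 0 0 1 1 0 0 0 1 0 1
p1 (pos 1,3,5,7,9,11,13,15,17,19,21,23,25,27,29,31): XOR of data positions = 1⊕0⊕0⊕1⊕0⊕0⊕0⊕1⊕1⊕1⊕0⊕1⊕0⊕1⊕1 = 0
p2 (pos 2,3,6,7,10,11,14,15,18,19,22,23,26,27,30,31): XOR of data positions = 1⊕1⊕0⊕0⊕0⊕1⊕0⊕1⊕1⊕0⊕0⊕0⊕0⊕0⊕1 = 0
p4 (pos 4,5,6,7,12,13,14,15,20,21,22,23,28,29,30,31): XOR of data positions = 0⊕1⊕0⊕1⊕0⊕1⊕0⊕1⊕1⊕0⊕0⊕0⊕1⊕0⊕1 = 1
p8 (pos 8,9,10,11,12,13,14,15,24,25,26,27,28,29,30,31): XOR of data positions = 1⊕0⊕0⊕1⊕0⊕1⊕0⊕1⊕1⊕0⊕0⊕0⊕1⊕0⊕1 = 1
p16 (pos 16,17,18,19,20,21,22,23,24,25,26,27,28,29,30,31): XOR of data positions = 1⊕1⊕1⊕1⊕1⊕0⊕0⊕1⊕1⊕0⊕0⊕0⊕1⊕0⊕1 = 1
Codeword: 0011010110010101111110011000101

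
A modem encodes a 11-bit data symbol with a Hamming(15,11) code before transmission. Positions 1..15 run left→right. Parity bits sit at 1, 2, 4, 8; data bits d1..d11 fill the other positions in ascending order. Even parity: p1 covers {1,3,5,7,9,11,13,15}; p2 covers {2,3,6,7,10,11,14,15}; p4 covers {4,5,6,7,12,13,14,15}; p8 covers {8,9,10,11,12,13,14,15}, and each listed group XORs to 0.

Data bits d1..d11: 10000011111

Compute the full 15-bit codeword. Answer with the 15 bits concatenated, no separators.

001000010011111

Place data at non-parity positions: p1 p2 1 p4 0 0 0 p8 0 0 1 1 1 1 1
p1 (pos 1,3,5,7,9,11,13,15): XOR of data positions = 1⊕0⊕0⊕0⊕1⊕1⊕1 = 0
p2 (pos 2,3,6,7,10,11,14,15): XOR of data positions = 1⊕0⊕0⊕0⊕1⊕1⊕1 = 0
p4 (pos 4,5,6,7,12,13,14,15): XOR of data positions = 0⊕0⊕0⊕1⊕1⊕1⊕1 = 0
p8 (pos 8,9,10,11,12,13,14,15): XOR of data positions = 0⊕0⊕1⊕1⊕1⊕1⊕1 = 1
Codeword: 001000010011111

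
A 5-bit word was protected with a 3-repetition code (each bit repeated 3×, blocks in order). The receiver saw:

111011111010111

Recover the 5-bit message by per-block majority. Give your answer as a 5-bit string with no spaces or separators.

11101

Block 1 (111): 3 ones → 1
Block 2 (011): 2 ones → 1
Block 3 (111): 3 ones → 1
Block 4 (010): 1 one → 0
Block 5 (111): 3 ones → 1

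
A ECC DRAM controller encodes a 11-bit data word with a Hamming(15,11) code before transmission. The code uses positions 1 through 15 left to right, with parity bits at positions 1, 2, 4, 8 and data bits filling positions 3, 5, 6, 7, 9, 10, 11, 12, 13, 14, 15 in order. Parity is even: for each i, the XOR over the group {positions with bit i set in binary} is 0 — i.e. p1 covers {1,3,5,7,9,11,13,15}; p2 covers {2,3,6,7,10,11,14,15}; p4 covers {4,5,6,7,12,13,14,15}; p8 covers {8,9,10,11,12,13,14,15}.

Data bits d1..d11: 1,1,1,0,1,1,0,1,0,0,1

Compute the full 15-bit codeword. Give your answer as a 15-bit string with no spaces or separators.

Place data at non-parity positions: p1 p2 1 p4 1 1 0 p8 1 1 0 1 0 0 1
p1 (pos 1,3,5,7,9,11,13,15): XOR of data positions = 1⊕1⊕0⊕1⊕0⊕0⊕1 = 0
p2 (pos 2,3,6,7,10,11,14,15): XOR of data positions = 1⊕1⊕0⊕1⊕0⊕0⊕1 = 0
p4 (pos 4,5,6,7,12,13,14,15): XOR of data positions = 1⊕1⊕0⊕1⊕0⊕0⊕1 = 0
p8 (pos 8,9,10,11,12,13,14,15): XOR of data positions = 1⊕1⊕0⊕1⊕0⊕0⊕1 = 0
Codeword: 001011001101001

001011001101001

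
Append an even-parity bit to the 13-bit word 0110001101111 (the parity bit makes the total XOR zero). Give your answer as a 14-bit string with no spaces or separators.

01100011011110

XOR of the 13 data bits: 0⊕1⊕1⊕0⊕0⊕0⊕1⊕1⊕0⊕1⊕1⊕1⊕1 = 0
Parity bit = 0 (so all 14 bits XOR to 0).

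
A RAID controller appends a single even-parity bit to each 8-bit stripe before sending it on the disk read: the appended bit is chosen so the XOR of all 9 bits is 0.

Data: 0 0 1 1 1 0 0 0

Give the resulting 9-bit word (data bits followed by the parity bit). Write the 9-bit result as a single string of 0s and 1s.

001110001

XOR of the 8 data bits: 0⊕0⊕1⊕1⊕1⊕0⊕0⊕0 = 1
Parity bit = 1 (so all 9 bits XOR to 0).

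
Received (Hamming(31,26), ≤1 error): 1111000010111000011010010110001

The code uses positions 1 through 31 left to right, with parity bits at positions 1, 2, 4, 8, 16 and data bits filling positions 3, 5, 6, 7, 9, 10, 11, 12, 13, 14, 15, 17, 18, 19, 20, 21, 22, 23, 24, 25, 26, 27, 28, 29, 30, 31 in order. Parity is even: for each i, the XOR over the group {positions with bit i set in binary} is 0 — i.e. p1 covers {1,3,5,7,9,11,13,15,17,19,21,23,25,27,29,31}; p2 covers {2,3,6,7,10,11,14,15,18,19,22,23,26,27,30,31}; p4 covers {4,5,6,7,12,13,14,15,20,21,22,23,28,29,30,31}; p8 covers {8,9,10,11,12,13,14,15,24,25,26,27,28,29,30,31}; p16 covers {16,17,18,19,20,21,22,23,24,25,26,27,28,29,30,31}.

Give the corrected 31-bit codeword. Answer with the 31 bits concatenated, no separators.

s1 (pos 1,3,5,7,9,11,13,15,17,19,21,23,25,27,29,31): 1⊕1⊕0⊕0⊕1⊕1⊕1⊕0⊕0⊕1⊕1⊕0⊕0⊕1⊕0⊕1 = 1
s2 (pos 2,3,6,7,10,11,14,15,18,19,22,23,26,27,30,31): 1⊕1⊕0⊕0⊕0⊕1⊕0⊕0⊕1⊕1⊕0⊕0⊕1⊕1⊕0⊕1 = 0
s4 (pos 4,5,6,7,12,13,14,15,20,21,22,23,28,29,30,31): 1⊕0⊕0⊕0⊕1⊕1⊕0⊕0⊕0⊕1⊕0⊕0⊕0⊕0⊕0⊕1 = 1
s8 (pos 8,9,10,11,12,13,14,15,24,25,26,27,28,29,30,31): 0⊕1⊕0⊕1⊕1⊕1⊕0⊕0⊕1⊕0⊕1⊕1⊕0⊕0⊕0⊕1 = 0
s16 (pos 16,17,18,19,20,21,22,23,24,25,26,27,28,29,30,31): 0⊕0⊕1⊕1⊕0⊕1⊕0⊕0⊕1⊕0⊕1⊕1⊕0⊕0⊕0⊕1 = 1
Syndrome s16…s1 = 10101 → error at position 21.
Flip position 21: 1111000010111000011010010110001 → 1111000010111000011000010110001

1111000010111000011000010110001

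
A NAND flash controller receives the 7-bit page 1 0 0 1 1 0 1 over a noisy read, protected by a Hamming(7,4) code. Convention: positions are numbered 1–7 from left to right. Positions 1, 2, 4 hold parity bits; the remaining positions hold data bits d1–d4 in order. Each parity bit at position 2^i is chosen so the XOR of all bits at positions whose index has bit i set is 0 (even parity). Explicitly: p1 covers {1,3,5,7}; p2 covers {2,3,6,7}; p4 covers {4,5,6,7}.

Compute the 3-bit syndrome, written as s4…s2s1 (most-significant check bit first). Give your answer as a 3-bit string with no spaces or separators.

s1 (pos 1,3,5,7): 1⊕0⊕1⊕1 = 1
s2 (pos 2,3,6,7): 0⊕0⊕0⊕1 = 1
s4 (pos 4,5,6,7): 1⊕1⊕0⊕1 = 1
Syndrome s4…s1 = 111 → error at position 7.

111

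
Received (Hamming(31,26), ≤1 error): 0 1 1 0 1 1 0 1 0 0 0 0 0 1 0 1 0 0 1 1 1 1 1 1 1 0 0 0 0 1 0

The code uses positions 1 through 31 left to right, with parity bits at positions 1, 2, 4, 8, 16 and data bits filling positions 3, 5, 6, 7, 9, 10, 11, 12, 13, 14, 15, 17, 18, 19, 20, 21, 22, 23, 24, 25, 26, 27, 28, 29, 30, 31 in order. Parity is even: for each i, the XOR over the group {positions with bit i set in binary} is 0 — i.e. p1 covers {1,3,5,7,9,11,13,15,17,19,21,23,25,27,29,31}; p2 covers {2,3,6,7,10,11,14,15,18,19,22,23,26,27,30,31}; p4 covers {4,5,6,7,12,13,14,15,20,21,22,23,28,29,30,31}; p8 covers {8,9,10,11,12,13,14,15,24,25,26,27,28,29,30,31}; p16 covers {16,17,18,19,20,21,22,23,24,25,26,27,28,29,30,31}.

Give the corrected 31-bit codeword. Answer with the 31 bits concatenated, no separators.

s1 (pos 1,3,5,7,9,11,13,15,17,19,21,23,25,27,29,31): 0⊕1⊕1⊕0⊕0⊕0⊕0⊕0⊕0⊕1⊕1⊕1⊕1⊕0⊕0⊕0 = 0
s2 (pos 2,3,6,7,10,11,14,15,18,19,22,23,26,27,30,31): 1⊕1⊕1⊕0⊕0⊕0⊕1⊕0⊕0⊕1⊕1⊕1⊕0⊕0⊕1⊕0 = 0
s4 (pos 4,5,6,7,12,13,14,15,20,21,22,23,28,29,30,31): 0⊕1⊕1⊕0⊕0⊕0⊕1⊕0⊕1⊕1⊕1⊕1⊕0⊕0⊕1⊕0 = 0
s8 (pos 8,9,10,11,12,13,14,15,24,25,26,27,28,29,30,31): 1⊕0⊕0⊕0⊕0⊕0⊕1⊕0⊕1⊕1⊕0⊕0⊕0⊕0⊕1⊕0 = 1
s16 (pos 16,17,18,19,20,21,22,23,24,25,26,27,28,29,30,31): 1⊕0⊕0⊕1⊕1⊕1⊕1⊕1⊕1⊕1⊕0⊕0⊕0⊕0⊕1⊕0 = 1
Syndrome s16…s1 = 11000 → error at position 24.
Flip position 24: 0110110100000101001111111000010 → 0110110100000101001111101000010

0110110100000101001111101000010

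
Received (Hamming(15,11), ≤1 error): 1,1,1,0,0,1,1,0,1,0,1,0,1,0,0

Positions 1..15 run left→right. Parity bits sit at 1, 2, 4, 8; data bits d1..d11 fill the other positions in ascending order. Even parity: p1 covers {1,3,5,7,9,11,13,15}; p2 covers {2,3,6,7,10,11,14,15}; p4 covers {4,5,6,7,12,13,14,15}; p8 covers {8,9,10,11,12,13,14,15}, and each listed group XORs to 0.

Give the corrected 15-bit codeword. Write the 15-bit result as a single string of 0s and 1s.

111001101010110

s1 (pos 1,3,5,7,9,11,13,15): 1⊕1⊕0⊕1⊕1⊕1⊕1⊕0 = 0
s2 (pos 2,3,6,7,10,11,14,15): 1⊕1⊕1⊕1⊕0⊕1⊕0⊕0 = 1
s4 (pos 4,5,6,7,12,13,14,15): 0⊕0⊕1⊕1⊕0⊕1⊕0⊕0 = 1
s8 (pos 8,9,10,11,12,13,14,15): 0⊕1⊕0⊕1⊕0⊕1⊕0⊕0 = 1
Syndrome s8…s1 = 1110 → error at position 14.
Flip position 14: 111001101010100 → 111001101010110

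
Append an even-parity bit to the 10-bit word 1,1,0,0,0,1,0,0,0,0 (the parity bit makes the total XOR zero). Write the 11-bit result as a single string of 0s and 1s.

XOR of the 10 data bits: 1⊕1⊕0⊕0⊕0⊕1⊕0⊕0⊕0⊕0 = 1
Parity bit = 1 (so all 11 bits XOR to 0).

11000100001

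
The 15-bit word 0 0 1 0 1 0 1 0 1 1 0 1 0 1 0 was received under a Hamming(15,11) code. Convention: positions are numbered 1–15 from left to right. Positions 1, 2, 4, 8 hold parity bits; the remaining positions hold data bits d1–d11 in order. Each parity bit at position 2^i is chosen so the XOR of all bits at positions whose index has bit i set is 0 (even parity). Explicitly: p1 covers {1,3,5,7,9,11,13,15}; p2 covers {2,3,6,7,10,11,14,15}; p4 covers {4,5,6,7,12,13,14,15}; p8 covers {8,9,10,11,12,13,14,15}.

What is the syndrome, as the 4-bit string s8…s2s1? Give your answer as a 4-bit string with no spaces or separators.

0000

s1 (pos 1,3,5,7,9,11,13,15): 0⊕1⊕1⊕1⊕1⊕0⊕0⊕0 = 0
s2 (pos 2,3,6,7,10,11,14,15): 0⊕1⊕0⊕1⊕1⊕0⊕1⊕0 = 0
s4 (pos 4,5,6,7,12,13,14,15): 0⊕1⊕0⊕1⊕1⊕0⊕1⊕0 = 0
s8 (pos 8,9,10,11,12,13,14,15): 0⊕1⊕1⊕0⊕1⊕0⊕1⊕0 = 0
Syndrome s8…s1 = 0000 → no error.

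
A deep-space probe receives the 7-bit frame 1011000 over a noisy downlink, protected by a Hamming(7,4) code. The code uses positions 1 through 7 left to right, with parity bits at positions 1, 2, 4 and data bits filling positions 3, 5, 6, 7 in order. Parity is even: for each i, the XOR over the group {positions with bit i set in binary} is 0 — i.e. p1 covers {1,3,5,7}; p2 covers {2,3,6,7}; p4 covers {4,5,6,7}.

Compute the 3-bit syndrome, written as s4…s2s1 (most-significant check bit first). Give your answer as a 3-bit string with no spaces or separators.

s1 (pos 1,3,5,7): 1⊕1⊕0⊕0 = 0
s2 (pos 2,3,6,7): 0⊕1⊕0⊕0 = 1
s4 (pos 4,5,6,7): 1⊕0⊕0⊕0 = 1
Syndrome s4…s1 = 110 → error at position 6.

110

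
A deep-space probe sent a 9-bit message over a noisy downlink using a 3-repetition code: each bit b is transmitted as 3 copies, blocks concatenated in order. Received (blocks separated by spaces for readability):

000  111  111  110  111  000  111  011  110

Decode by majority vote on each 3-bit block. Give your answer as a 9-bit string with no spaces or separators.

Block 1 (000): 0 ones → 0
Block 2 (111): 3 ones → 1
Block 3 (111): 3 ones → 1
Block 4 (110): 2 ones → 1
Block 5 (111): 3 ones → 1
Block 6 (000): 0 ones → 0
Block 7 (111): 3 ones → 1
Block 8 (011): 2 ones → 1
Block 9 (110): 2 ones → 1

011110111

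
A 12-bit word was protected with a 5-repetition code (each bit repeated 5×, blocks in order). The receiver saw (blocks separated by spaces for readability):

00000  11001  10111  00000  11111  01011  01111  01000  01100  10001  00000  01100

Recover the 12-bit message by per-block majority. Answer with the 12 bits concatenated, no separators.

Block 1 (00000): 0 ones → 0
Block 2 (11001): 3 ones → 1
Block 3 (10111): 4 ones → 1
Block 4 (00000): 0 ones → 0
Block 5 (11111): 5 ones → 1
Block 6 (01011): 3 ones → 1
Block 7 (01111): 4 ones → 1
Block 8 (01000): 1 one → 0
Block 9 (01100): 2 ones → 0
Block 10 (10001): 2 ones → 0
Block 11 (00000): 0 ones → 0
Block 12 (01100): 2 ones → 0

011011100000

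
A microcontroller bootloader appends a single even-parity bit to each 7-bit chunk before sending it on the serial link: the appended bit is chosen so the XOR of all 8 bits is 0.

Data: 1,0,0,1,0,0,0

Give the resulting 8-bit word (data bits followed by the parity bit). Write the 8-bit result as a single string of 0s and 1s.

XOR of the 7 data bits: 1⊕0⊕0⊕1⊕0⊕0⊕0 = 0
Parity bit = 0 (so all 8 bits XOR to 0).

10010000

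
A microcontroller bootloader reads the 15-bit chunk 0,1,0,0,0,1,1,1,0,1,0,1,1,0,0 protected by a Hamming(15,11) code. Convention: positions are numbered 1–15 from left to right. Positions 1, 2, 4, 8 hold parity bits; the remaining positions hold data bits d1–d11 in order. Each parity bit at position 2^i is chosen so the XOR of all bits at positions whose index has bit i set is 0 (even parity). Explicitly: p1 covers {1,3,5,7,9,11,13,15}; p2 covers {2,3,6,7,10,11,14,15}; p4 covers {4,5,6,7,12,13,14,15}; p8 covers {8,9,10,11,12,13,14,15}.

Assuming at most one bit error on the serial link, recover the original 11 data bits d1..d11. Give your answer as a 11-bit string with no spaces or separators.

00110101100

s1 (pos 1,3,5,7,9,11,13,15): 0⊕0⊕0⊕1⊕0⊕0⊕1⊕0 = 0
s2 (pos 2,3,6,7,10,11,14,15): 1⊕0⊕1⊕1⊕1⊕0⊕0⊕0 = 0
s4 (pos 4,5,6,7,12,13,14,15): 0⊕0⊕1⊕1⊕1⊕1⊕0⊕0 = 0
s8 (pos 8,9,10,11,12,13,14,15): 1⊕0⊕1⊕0⊕1⊕1⊕0⊕0 = 0
Syndrome s8…s1 = 0000 → no error.
Read data bits from positions 3,5,6,7,9,10,11,12,13,14,15: 00110101100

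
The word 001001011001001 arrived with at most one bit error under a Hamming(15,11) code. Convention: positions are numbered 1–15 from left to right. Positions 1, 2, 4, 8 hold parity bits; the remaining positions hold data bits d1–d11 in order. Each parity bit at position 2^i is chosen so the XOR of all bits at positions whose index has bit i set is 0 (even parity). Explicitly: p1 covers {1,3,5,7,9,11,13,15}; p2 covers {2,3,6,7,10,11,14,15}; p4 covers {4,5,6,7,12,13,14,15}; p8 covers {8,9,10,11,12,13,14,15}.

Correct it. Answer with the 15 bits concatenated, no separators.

001001111001001

s1 (pos 1,3,5,7,9,11,13,15): 0⊕1⊕0⊕0⊕1⊕0⊕0⊕1 = 1
s2 (pos 2,3,6,7,10,11,14,15): 0⊕1⊕1⊕0⊕0⊕0⊕0⊕1 = 1
s4 (pos 4,5,6,7,12,13,14,15): 0⊕0⊕1⊕0⊕1⊕0⊕0⊕1 = 1
s8 (pos 8,9,10,11,12,13,14,15): 1⊕1⊕0⊕0⊕1⊕0⊕0⊕1 = 0
Syndrome s8…s1 = 0111 → error at position 7.
Flip position 7: 001001011001001 → 001001111001001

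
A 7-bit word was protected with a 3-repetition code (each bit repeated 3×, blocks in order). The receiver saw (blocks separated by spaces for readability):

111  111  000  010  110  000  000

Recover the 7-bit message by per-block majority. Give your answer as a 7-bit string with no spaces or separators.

1100100

Block 1 (111): 3 ones → 1
Block 2 (111): 3 ones → 1
Block 3 (000): 0 ones → 0
Block 4 (010): 1 one → 0
Block 5 (110): 2 ones → 1
Block 6 (000): 0 ones → 0
Block 7 (000): 0 ones → 0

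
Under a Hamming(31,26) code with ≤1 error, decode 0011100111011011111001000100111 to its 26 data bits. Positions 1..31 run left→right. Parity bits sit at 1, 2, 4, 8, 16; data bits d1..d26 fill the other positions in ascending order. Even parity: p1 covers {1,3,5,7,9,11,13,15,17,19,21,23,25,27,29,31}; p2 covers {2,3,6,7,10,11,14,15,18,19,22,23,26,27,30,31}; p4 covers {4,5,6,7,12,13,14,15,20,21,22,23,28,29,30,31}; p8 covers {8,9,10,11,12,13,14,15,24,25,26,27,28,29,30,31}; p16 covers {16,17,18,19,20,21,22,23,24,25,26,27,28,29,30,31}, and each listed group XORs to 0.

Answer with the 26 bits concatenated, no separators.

s1 (pos 1,3,5,7,9,11,13,15,17,19,21,23,25,27,29,31): 0⊕1⊕1⊕0⊕1⊕0⊕1⊕1⊕1⊕1⊕0⊕0⊕0⊕0⊕1⊕1 = 1
s2 (pos 2,3,6,7,10,11,14,15,18,19,22,23,26,27,30,31): 0⊕1⊕0⊕0⊕1⊕0⊕0⊕1⊕1⊕1⊕1⊕0⊕1⊕0⊕1⊕1 = 1
s4 (pos 4,5,6,7,12,13,14,15,20,21,22,23,28,29,30,31): 1⊕1⊕0⊕0⊕1⊕1⊕0⊕1⊕0⊕0⊕1⊕0⊕0⊕1⊕1⊕1 = 1
s8 (pos 8,9,10,11,12,13,14,15,24,25,26,27,28,29,30,31): 1⊕1⊕1⊕0⊕1⊕1⊕0⊕1⊕0⊕0⊕1⊕0⊕0⊕1⊕1⊕1 = 0
s16 (pos 16,17,18,19,20,21,22,23,24,25,26,27,28,29,30,31): 1⊕1⊕1⊕1⊕0⊕0⊕1⊕0⊕0⊕0⊕1⊕0⊕0⊕1⊕1⊕1 = 1
Syndrome s16…s1 = 10111 → error at position 23.
Flip position 23: 0011100111011011111001000100111 → 0011100111011011111001100100111
Read data bits from positions 3,5,6,7,9,10,11,12,13,14,15,17,18,19,20,21,22,23,24,25,26,27,28,29,30,31: 11001101101111001100100111

11001101101111001100100111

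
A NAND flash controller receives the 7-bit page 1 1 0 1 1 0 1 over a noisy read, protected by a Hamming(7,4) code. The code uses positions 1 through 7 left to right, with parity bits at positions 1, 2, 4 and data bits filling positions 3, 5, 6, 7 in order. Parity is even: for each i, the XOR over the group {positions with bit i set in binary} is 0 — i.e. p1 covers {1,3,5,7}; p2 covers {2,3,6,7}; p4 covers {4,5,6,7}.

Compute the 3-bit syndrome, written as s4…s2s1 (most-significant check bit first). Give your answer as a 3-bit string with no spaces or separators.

s1 (pos 1,3,5,7): 1⊕0⊕1⊕1 = 1
s2 (pos 2,3,6,7): 1⊕0⊕0⊕1 = 0
s4 (pos 4,5,6,7): 1⊕1⊕0⊕1 = 1
Syndrome s4…s1 = 101 → error at position 5.

101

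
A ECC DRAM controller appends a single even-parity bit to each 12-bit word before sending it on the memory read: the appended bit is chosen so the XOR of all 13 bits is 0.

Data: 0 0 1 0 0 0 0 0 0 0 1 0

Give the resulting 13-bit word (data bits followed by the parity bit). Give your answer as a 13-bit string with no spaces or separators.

XOR of the 12 data bits: 0⊕0⊕1⊕0⊕0⊕0⊕0⊕0⊕0⊕0⊕1⊕0 = 0
Parity bit = 0 (so all 13 bits XOR to 0).

0010000000100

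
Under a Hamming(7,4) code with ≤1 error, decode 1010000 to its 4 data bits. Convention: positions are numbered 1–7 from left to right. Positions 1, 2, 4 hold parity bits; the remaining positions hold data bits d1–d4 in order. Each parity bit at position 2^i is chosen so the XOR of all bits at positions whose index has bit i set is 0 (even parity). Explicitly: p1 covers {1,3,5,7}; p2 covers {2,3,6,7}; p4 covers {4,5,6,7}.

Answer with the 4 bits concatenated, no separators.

1000

s1 (pos 1,3,5,7): 1⊕1⊕0⊕0 = 0
s2 (pos 2,3,6,7): 0⊕1⊕0⊕0 = 1
s4 (pos 4,5,6,7): 0⊕0⊕0⊕0 = 0
Syndrome s4…s1 = 010 → error at position 2.
Flip position 2: 1010000 → 1110000
Read data bits from positions 3,5,6,7: 1000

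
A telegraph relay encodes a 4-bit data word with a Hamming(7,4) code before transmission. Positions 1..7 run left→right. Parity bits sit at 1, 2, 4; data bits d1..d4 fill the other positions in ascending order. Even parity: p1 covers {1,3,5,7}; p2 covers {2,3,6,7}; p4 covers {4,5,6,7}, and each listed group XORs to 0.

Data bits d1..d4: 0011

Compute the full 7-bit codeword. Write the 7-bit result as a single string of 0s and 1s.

Place data at non-parity positions: p1 p2 0 p4 0 1 1
p1 (pos 1,3,5,7): XOR of data positions = 0⊕0⊕1 = 1
p2 (pos 2,3,6,7): XOR of data positions = 0⊕1⊕1 = 0
p4 (pos 4,5,6,7): XOR of data positions = 0⊕1⊕1 = 0
Codeword: 1000011

1000011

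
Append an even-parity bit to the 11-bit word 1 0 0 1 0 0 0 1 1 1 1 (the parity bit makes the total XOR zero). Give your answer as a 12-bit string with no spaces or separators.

100100011110

XOR of the 11 data bits: 1⊕0⊕0⊕1⊕0⊕0⊕0⊕1⊕1⊕1⊕1 = 0
Parity bit = 0 (so all 12 bits XOR to 0).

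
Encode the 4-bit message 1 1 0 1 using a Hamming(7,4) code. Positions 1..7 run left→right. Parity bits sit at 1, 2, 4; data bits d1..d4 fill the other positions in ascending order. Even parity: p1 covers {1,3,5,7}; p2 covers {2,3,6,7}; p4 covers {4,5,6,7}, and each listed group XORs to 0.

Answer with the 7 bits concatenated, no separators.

Place data at non-parity positions: p1 p2 1 p4 1 0 1
p1 (pos 1,3,5,7): XOR of data positions = 1⊕1⊕1 = 1
p2 (pos 2,3,6,7): XOR of data positions = 1⊕0⊕1 = 0
p4 (pos 4,5,6,7): XOR of data positions = 1⊕0⊕1 = 0
Codeword: 1010101

1010101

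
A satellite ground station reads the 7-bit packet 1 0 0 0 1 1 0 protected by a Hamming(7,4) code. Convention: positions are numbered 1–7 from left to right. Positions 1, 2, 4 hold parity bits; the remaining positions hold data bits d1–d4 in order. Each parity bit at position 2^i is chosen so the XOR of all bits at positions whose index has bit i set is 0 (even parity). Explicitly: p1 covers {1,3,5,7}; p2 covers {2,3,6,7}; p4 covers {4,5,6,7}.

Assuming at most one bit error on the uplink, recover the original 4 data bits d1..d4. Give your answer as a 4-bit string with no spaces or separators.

s1 (pos 1,3,5,7): 1⊕0⊕1⊕0 = 0
s2 (pos 2,3,6,7): 0⊕0⊕1⊕0 = 1
s4 (pos 4,5,6,7): 0⊕1⊕1⊕0 = 0
Syndrome s4…s1 = 010 → error at position 2.
Flip position 2: 1000110 → 1100110
Read data bits from positions 3,5,6,7: 0110

0110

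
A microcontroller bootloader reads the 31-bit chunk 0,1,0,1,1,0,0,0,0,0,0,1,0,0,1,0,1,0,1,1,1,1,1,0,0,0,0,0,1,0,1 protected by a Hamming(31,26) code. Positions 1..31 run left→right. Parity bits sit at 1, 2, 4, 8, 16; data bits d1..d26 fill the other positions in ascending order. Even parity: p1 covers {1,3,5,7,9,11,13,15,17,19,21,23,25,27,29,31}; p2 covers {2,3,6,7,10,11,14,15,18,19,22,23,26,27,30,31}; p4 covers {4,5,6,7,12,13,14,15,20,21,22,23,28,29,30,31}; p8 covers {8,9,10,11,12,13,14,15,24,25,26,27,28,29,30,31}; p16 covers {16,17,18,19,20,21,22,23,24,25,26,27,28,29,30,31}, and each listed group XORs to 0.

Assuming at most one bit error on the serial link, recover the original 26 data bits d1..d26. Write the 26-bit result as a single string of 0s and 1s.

01000001001101111100000101

s1 (pos 1,3,5,7,9,11,13,15,17,19,21,23,25,27,29,31): 0⊕0⊕1⊕0⊕0⊕0⊕0⊕1⊕1⊕1⊕1⊕1⊕0⊕0⊕1⊕1 = 0
s2 (pos 2,3,6,7,10,11,14,15,18,19,22,23,26,27,30,31): 1⊕0⊕0⊕0⊕0⊕0⊕0⊕1⊕0⊕1⊕1⊕1⊕0⊕0⊕0⊕1 = 0
s4 (pos 4,5,6,7,12,13,14,15,20,21,22,23,28,29,30,31): 1⊕1⊕0⊕0⊕1⊕0⊕0⊕1⊕1⊕1⊕1⊕1⊕0⊕1⊕0⊕1 = 0
s8 (pos 8,9,10,11,12,13,14,15,24,25,26,27,28,29,30,31): 0⊕0⊕0⊕0⊕1⊕0⊕0⊕1⊕0⊕0⊕0⊕0⊕0⊕1⊕0⊕1 = 0
s16 (pos 16,17,18,19,20,21,22,23,24,25,26,27,28,29,30,31): 0⊕1⊕0⊕1⊕1⊕1⊕1⊕1⊕0⊕0⊕0⊕0⊕0⊕1⊕0⊕1 = 0
Syndrome s16…s1 = 00000 → no error.
Read data bits from positions 3,5,6,7,9,10,11,12,13,14,15,17,18,19,20,21,22,23,24,25,26,27,28,29,30,31: 01000001001101111100000101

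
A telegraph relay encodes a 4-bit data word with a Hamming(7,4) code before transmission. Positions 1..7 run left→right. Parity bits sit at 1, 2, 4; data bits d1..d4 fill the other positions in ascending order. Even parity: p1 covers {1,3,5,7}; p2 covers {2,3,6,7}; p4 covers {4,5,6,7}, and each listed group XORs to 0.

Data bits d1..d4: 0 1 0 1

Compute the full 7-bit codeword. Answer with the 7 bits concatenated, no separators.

Place data at non-parity positions: p1 p2 0 p4 1 0 1
p1 (pos 1,3,5,7): XOR of data positions = 0⊕1⊕1 = 0
p2 (pos 2,3,6,7): XOR of data positions = 0⊕0⊕1 = 1
p4 (pos 4,5,6,7): XOR of data positions = 1⊕0⊕1 = 0
Codeword: 0100101

0100101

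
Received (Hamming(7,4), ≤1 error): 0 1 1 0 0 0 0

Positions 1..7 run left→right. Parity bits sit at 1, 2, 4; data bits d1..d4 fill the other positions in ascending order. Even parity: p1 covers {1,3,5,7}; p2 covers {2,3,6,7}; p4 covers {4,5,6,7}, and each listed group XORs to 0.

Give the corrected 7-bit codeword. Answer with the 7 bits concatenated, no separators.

s1 (pos 1,3,5,7): 0⊕1⊕0⊕0 = 1
s2 (pos 2,3,6,7): 1⊕1⊕0⊕0 = 0
s4 (pos 4,5,6,7): 0⊕0⊕0⊕0 = 0
Syndrome s4…s1 = 001 → error at position 1.
Flip position 1: 0110000 → 1110000

1110000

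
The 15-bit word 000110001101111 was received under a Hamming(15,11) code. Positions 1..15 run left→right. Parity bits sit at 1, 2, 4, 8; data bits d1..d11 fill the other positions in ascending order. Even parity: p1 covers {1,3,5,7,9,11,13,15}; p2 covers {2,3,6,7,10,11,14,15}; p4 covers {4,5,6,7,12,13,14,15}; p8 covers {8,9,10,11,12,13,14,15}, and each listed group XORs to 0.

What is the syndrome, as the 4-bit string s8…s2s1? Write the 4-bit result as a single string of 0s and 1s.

s1 (pos 1,3,5,7,9,11,13,15): 0⊕0⊕1⊕0⊕1⊕0⊕1⊕1 = 0
s2 (pos 2,3,6,7,10,11,14,15): 0⊕0⊕0⊕0⊕1⊕0⊕1⊕1 = 1
s4 (pos 4,5,6,7,12,13,14,15): 1⊕1⊕0⊕0⊕1⊕1⊕1⊕1 = 0
s8 (pos 8,9,10,11,12,13,14,15): 0⊕1⊕1⊕0⊕1⊕1⊕1⊕1 = 0
Syndrome s8…s1 = 0010 → error at position 2.

0010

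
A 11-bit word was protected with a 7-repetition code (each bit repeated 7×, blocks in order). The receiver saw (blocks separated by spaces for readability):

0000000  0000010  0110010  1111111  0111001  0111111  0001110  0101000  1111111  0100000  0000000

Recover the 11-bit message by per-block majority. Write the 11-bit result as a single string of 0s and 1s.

00011100100

Block 1 (0000000): 0 ones → 0
Block 2 (0000010): 1 one → 0
Block 3 (0110010): 3 ones → 0
Block 4 (1111111): 7 ones → 1
Block 5 (0111001): 4 ones → 1
Block 6 (0111111): 6 ones → 1
Block 7 (0001110): 3 ones → 0
Block 8 (0101000): 2 ones → 0
Block 9 (1111111): 7 ones → 1
Block 10 (0100000): 1 one → 0
Block 11 (0000000): 0 ones → 0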